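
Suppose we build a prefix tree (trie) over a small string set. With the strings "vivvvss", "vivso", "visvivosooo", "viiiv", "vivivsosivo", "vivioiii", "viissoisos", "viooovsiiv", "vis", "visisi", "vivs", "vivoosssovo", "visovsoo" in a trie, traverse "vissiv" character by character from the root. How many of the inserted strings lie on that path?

1

Traverse "vissiv" character by character; count nodes along the way that are marked as word ends.
Prefixes of the query that are stored words: "vis"
Count: 1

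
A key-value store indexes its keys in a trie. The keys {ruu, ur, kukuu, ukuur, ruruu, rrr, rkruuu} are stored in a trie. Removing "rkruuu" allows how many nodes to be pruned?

5

After clearing the end-marker at "rkruuu", prune upward until reaching a node still needed by another word.
The suffix "kruuu" (5 nodes) is used only by "rkruuu"; the node for "r" still has the child "u", so pruning stops there.
Nodes removed: 5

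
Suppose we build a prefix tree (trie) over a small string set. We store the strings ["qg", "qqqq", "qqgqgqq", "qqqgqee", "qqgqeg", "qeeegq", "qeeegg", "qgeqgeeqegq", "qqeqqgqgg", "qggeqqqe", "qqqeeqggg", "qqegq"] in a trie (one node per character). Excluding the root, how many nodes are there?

Trace insertions, counting only characters that open a new branch:
  "qg" → 2 new (q, g)
  "qqqq" → prefix "q" already present; 3 new (q, q, q)
  "qqgqgqq" → prefix "qq" already present; 5 new (g, q, g, q, q)
  "qqqgqee" → prefix "qqq" already present; 4 new (g, q, e, e)
  "qqgqeg" → prefix "qqgq" already present; 2 new (e, g)
  "qeeegq" → prefix "q" already present; 5 new (e, e, e, g, q)
  "qeeegg" → prefix "qeeeg" already present; 1 new (g)
  "qgeqgeeqegq" → prefix "qg" already present; 9 new (e, q, g, e, e, q, e, g, q)
  "qqeqqgqgg" → prefix "qq" already present; 7 new (e, q, q, g, q, g, g)
  "qggeqqqe" → prefix "qg" already present; 6 new (g, e, q, q, q, e)
  "qqqeeqggg" → prefix "qqq" already present; 6 new (e, e, q, g, g, g)
  "qqegq" → prefix "qqe" already present; 2 new (g, q)
Total nodes = 2 + 3 + 5 + 4 + 2 + 5 + 1 + 9 + 7 + 6 + 6 + 2 = 52

52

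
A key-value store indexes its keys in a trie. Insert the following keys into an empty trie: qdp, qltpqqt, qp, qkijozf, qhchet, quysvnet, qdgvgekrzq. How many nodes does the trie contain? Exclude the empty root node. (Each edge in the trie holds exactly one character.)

36

Trie structure (* marks end of a word):
(root)
└─ q
   ├─ d
   │  ├─ g
   │  │  └─ v
   │  │     └─ g
   │  │        └─ e
   │  │           └─ k
   │  │              └─ r
   │  │                 └─ z
   │  │                    └─ q *
   │  └─ p *
   ├─ h
   │  └─ c
   │     └─ h
   │        └─ e
   │           └─ t *
   ├─ k
   │  └─ i
   │     └─ j
   │        └─ o
   │           └─ z
   │              └─ f *
   ├─ l
   │  └─ t
   │     └─ p
   │        └─ q
   │           └─ q
   │              └─ t *
   ├─ p *
   └─ u
      └─ y
         └─ s
            └─ v
               └─ n
                  └─ e
                     └─ t *
Counting every labelled node above: 36.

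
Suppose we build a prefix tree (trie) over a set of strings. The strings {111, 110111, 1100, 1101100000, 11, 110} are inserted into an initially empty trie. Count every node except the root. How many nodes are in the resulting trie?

Insert word by word; a character creates a node only if that edge doesn't already exist:
  "111" → 3 new (1, 1, 1)
  "110111" → prefix "11" already present; 4 new (0, 1, 1, 1)
  "1100" → prefix "110" already present; 1 new (0)
  "1101100000" → prefix "11011" already present; 5 new (0, 0, 0, 0, 0)
  "11" → prefix "11" already present; 0 new (none)
  "110" → prefix "110" already present; 0 new (none)
Total nodes = 3 + 4 + 1 + 5 + 0 + 0 = 13

13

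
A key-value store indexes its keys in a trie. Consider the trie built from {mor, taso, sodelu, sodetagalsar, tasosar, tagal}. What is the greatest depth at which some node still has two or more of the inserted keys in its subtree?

Equivalently: take the maximum, over all pairs, of their longest common prefix length.
"sodelu" and "sodetagalsar" agree on "sode" (4 characters) before diverging; nothing deeper is shared.
Longest shared-prefix length: 4

4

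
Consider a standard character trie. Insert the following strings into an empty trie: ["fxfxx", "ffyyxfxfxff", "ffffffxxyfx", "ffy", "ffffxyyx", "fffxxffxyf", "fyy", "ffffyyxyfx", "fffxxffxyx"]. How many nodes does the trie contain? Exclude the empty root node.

For each word, the new-node count is its length minus the longest prefix already in the trie:
  "fxfxx" → 5 new (f, x, f, x, x)
  "ffyyxfxfxff" → prefix "f" already present; 10 new (f, y, y, x, f, x, f, x, f, f)
  "ffffffxxyfx" → prefix "ff" already present; 9 new (f, f, f, f, x, x, y, f, x)
  "ffy" → prefix "ffy" already present; 0 new (none)
  "ffffxyyx" → prefix "ffff" already present; 4 new (x, y, y, x)
  "fffxxffxyf" → prefix "fff" already present; 7 new (x, x, f, f, x, y, f)
  "fyy" → prefix "f" already present; 2 new (y, y)
  "ffffyyxyfx" → prefix "ffff" already present; 6 new (y, y, x, y, f, x)
  "fffxxffxyx" → prefix "fffxxffxy" already present; 1 new (x)
Total nodes = 5 + 10 + 9 + 0 + 4 + 7 + 2 + 6 + 1 = 44

44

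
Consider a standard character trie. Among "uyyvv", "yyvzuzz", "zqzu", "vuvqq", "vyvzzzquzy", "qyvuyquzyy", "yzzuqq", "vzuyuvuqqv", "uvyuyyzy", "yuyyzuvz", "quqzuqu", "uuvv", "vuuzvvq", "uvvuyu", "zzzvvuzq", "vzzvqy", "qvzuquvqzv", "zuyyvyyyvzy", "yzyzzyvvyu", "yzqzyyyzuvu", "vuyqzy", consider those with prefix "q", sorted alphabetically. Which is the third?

qyvuyquzyy

Words with prefix "q", in lexicographic order: "quqzuqu", "qvzuquvqzv", "qyvuyquzyy"
Position 3: qyvuyquzyy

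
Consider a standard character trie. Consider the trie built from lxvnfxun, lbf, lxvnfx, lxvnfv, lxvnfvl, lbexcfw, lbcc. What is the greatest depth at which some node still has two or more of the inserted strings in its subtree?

6

Equivalently: take the maximum, over all pairs, of their longest common prefix length.
e.g. "lxvnfv" and "lxvnfvl" share the prefix "lxvnfv" of length 6; no pair shares a longer one.
Longest shared-prefix length: 6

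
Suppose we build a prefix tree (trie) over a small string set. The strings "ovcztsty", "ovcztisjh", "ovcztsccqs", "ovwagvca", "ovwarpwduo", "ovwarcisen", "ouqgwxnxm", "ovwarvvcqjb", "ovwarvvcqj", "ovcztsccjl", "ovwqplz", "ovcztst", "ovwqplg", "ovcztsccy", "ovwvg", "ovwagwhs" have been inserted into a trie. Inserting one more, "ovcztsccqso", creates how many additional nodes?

Walking "ovcztsccqso" from the root, the first 10 characters ("ovcztsccqs") follow existing edges; "o" is the first miss.
New nodes needed: |"ovcztsccqso"| − 10 = 11 − 10 = 1.

1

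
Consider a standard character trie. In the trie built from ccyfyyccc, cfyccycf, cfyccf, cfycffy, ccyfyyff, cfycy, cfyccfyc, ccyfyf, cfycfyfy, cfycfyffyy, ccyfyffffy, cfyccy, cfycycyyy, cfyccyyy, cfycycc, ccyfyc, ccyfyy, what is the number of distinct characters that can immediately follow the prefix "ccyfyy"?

The children of the "ccyfyy" node are the distinct next characters among strings starting with "ccyfyy".
Characters that immediately follow "ccyfyy" among the stored strings: {c, f}.
That node has 2 child edges.

2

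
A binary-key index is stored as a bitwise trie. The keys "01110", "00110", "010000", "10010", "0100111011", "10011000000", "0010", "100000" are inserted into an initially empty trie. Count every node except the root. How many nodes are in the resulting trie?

Trace insertions, counting only characters that open a new branch:
  "01110" → 5 new (0, 1, 1, 1, 0)
  "00110" → prefix "0" already present; 4 new (0, 1, 1, 0)
  "010000" → prefix "01" already present; 4 new (0, 0, 0, 0)
  "10010" → 5 new (1, 0, 0, 1, 0)
  "0100111011" → prefix "0100" already present; 6 new (1, 1, 1, 0, 1, 1)
  "10011000000" → prefix "1001" already present; 7 new (1, 0, 0, 0, 0, 0, 0)
  "0010" → prefix "001" already present; 1 new (0)
  "100000" → prefix "100" already present; 3 new (0, 0, 0)
Total nodes = 5 + 4 + 4 + 5 + 6 + 7 + 1 + 3 = 35

35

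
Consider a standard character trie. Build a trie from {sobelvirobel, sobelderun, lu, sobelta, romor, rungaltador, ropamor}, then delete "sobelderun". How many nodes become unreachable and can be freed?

5

Walk "sobelderun" from the leaf back toward the root, removing each node that no remaining word uses.
The suffix "derun" (5 nodes) is used only by "sobelderun"; the node for "sobel" still has the child "v", so pruning stops there.
Nodes removed: 5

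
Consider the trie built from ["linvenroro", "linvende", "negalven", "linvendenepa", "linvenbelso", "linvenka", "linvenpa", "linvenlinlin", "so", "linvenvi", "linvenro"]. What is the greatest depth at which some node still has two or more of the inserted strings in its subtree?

8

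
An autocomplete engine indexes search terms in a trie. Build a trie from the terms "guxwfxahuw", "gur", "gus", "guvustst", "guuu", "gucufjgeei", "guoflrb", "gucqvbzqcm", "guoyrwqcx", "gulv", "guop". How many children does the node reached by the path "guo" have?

The children of the "guo" node are the distinct next characters among strings starting with "guo".
Characters that immediately follow "guo" among the stored strings: {f, p, y}.
That node has 3 child edges.

3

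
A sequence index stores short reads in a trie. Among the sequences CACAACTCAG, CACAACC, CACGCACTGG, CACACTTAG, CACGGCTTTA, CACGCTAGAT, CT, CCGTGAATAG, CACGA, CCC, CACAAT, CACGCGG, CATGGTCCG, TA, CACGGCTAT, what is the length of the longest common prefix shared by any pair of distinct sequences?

7

Look for the deepest trie node that still has at least two words in its subtree.
e.g. "CACGGCTAT" and "CACGGCTTTA" share the prefix "CACGGCT" of length 7; no pair shares a longer one.
Longest shared-prefix length: 7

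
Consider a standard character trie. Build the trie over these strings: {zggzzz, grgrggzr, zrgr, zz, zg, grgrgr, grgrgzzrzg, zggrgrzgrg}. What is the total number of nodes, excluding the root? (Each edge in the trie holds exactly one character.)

31

Count nodes per top-level branch (shared prefixes stored once):
  'g'-branch (grgrggzr, grgrgr, grgrgzzrzg): 14 nodes
  'z'-branch (zg, zggrgrzgrg, zggzzz, zrgr, zz): 17 nodes
Sum: 31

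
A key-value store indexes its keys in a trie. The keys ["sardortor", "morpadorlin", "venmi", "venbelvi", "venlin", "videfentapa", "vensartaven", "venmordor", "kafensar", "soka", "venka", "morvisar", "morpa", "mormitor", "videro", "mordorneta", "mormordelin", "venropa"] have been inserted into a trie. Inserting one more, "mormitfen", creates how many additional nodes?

"mormit" is already a path in the trie; the remaining "fen" must be added.
New nodes needed: |"mormitfen"| − 6 = 9 − 6 = 3.

3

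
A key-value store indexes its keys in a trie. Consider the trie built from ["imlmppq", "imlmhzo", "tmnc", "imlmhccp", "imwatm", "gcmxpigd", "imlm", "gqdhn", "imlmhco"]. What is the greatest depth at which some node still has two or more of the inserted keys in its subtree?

6

Look for the deepest trie node that still has at least two words in its subtree.
"imlmhccp" and "imlmhco" agree on "imlmhc" (6 characters) before diverging; nothing deeper is shared.
Longest shared-prefix length: 6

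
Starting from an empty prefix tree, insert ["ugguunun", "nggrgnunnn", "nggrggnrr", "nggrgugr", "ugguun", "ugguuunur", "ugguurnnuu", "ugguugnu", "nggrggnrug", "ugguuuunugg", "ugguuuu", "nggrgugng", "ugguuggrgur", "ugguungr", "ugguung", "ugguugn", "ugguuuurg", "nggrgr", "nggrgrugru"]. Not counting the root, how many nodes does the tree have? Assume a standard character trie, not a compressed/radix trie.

Count nodes per top-level branch (shared prefixes stored once):
  'n'-branch (nggrggnrr, nggrggnrug, nggrgnunnn, nggrgr, nggrgrugru, nggrgugng, nggrgugr): 26 nodes
  'u'-branch (ugguuggrgur, ugguugn, ugguugnu, ugguun, ugguung, ugguungr, ugguunun, ugguurnnuu, ugguuunur, ugguuuu, ugguuuunugg, ugguuuurg): 34 nodes
Sum: 60

60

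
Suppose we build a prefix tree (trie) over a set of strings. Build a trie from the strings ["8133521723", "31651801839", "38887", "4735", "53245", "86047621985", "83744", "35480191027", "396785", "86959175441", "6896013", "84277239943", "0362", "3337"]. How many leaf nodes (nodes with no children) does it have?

Leaves are exactly the stored words that no other stored word extends.
Those words: "0362", "31651801839", "3337", "35480191027", "38887", "396785", "4735", "53245", "6896013", "8133521723", "83744", "84277239943", "86047621985", "86959175441"
Leaf count: 14

14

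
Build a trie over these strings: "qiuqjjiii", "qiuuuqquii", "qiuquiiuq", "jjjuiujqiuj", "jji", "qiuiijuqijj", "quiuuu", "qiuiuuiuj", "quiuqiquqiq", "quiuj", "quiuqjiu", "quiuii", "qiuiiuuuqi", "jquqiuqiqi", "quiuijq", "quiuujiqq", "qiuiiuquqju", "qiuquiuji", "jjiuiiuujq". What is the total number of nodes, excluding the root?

99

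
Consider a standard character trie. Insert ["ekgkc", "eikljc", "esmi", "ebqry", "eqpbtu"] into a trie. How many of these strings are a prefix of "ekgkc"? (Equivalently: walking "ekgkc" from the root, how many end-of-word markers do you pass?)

Walk "ekgkc" from the root; an end-of-word marker is hit whenever a stored word is a prefix of "ekgkc".
Prefixes of the query that are stored words: "ekgkc"
Count: 1

1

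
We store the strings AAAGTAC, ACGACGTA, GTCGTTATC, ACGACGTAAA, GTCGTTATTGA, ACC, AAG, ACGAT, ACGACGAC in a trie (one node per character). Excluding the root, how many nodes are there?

Trie structure (* marks end of a word):
(root)
├─ A
│  ├─ A
│  │  ├─ A
│  │  │  └─ G
│  │  │     └─ T
│  │  │        └─ A
│  │  │           └─ C *
│  │  └─ G *
│  └─ C
│     ├─ C *
│     └─ G
│        └─ A
│           ├─ C
│           │  └─ G
│           │     ├─ A
│           │     │  └─ C *
│           │     └─ T
│           │        └─ A *
│           │           └─ A
│           │              └─ A *
│           └─ T *
└─ G
   └─ T
      └─ C
         └─ G
            └─ T
               └─ T
                  └─ A
                     └─ T
                        ├─ C *
                        └─ T
                           └─ G
                              └─ A *
Counting every labelled node above: 33.

33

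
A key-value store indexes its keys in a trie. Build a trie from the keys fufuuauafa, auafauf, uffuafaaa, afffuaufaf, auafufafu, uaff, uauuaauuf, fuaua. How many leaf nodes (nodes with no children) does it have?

Leaves are exactly the stored words that no other stored word extends.
Those words: "afffuaufaf", "auafauf", "auafufafu", "fuaua", "fufuuauafa", "uaff", "uauuaauuf", "uffuafaaa"
Leaf count: 8

8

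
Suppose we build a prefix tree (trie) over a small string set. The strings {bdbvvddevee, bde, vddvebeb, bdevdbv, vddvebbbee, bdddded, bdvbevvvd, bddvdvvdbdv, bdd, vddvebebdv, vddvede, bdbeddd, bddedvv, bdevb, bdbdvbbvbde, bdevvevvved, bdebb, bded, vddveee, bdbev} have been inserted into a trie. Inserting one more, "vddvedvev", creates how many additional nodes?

"vddved" is already a path in the trie; the remaining "vev" must be added.
New nodes needed: |"vddvedvev"| − 6 = 9 − 6 = 3.

3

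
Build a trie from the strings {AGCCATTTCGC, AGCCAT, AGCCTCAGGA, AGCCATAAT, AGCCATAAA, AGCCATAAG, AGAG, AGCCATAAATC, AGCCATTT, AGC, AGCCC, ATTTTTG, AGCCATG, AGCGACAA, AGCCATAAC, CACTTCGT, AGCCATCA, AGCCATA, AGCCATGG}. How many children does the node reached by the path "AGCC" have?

3

The children of the "AGCC" node are the distinct next characters among strings starting with "AGCC".
Distinct next characters after "AGCC": A, C, T.
That node has 3 child edges.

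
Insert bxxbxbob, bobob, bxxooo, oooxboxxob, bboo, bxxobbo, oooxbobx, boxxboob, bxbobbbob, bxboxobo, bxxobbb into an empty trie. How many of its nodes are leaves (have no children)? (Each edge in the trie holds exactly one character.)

A leaf is a node with no children — equivalently, the end of a word that is not a proper prefix of any other stored word.
Those words: "bboo", "bobob", "boxxboob", "bxbobbbob", "bxboxobo", "bxxbxbob", "bxxobbb", "bxxobbo", "bxxooo", "oooxbobx", "oooxboxxob"
Leaf count: 11

11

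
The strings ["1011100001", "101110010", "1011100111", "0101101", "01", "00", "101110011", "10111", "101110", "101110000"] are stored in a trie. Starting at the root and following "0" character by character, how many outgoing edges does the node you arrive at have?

Follow the path "0" to its node, then look at its outgoing edges.
Distinct next characters after "0": 0, 1.
That node has 2 child edges.

2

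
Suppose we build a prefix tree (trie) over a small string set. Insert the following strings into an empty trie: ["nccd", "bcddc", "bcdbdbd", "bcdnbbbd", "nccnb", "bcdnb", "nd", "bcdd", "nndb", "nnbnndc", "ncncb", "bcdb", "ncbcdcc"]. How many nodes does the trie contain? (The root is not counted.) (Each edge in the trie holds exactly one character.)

37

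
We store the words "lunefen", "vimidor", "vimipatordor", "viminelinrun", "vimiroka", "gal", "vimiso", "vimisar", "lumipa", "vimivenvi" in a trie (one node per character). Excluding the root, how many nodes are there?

50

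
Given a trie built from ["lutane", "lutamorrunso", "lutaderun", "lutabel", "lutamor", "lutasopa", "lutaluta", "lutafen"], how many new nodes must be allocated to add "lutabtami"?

4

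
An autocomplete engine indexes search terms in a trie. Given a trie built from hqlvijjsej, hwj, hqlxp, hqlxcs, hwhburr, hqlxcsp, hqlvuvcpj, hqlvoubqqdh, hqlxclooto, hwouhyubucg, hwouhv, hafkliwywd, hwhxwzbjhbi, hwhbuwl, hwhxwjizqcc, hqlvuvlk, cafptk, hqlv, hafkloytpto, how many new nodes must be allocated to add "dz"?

Nothing in the trie begins with "d"; the whole of "dz" is new.
2 − 0 = 2 new nodes.

2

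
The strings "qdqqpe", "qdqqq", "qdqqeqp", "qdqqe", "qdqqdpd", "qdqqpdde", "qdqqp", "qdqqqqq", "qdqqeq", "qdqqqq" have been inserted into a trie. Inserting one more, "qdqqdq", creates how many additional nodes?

"qdqqd" is already a path in the trie; the remaining "q" must be added.
So 6 − 5 = 1 new nodes.

1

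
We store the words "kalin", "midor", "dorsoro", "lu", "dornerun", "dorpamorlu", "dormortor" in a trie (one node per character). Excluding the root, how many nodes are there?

Count nodes per top-level branch (shared prefixes stored once):
  'd'-branch (dormortor, dornerun, dorpamorlu, dorsoro): 25 nodes
  'k'-branch (kalin): 5 nodes
  'l'-branch (lu): 2 nodes
  'm'-branch (midor): 5 nodes
Sum: 37

37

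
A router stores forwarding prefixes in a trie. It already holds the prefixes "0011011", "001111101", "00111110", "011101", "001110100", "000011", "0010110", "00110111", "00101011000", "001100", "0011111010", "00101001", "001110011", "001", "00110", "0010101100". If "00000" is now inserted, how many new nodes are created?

1

The longest prefix of "00000" already in the trie is "0000" (length 4).
So 5 − 4 = 1 new nodes.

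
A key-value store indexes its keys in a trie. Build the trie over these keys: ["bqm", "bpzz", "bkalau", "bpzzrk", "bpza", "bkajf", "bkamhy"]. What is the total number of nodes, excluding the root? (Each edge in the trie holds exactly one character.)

19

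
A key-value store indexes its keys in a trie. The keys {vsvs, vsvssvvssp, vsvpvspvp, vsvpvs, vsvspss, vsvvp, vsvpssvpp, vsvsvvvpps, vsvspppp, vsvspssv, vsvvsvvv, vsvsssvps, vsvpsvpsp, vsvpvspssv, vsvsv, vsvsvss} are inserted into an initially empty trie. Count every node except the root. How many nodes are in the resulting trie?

53

Count nodes per top-level branch (shared prefixes stored once):
  'v'-branch (vsvpssvpp, vsvpsvpsp, vsvpvs, vsvpvspssv, vsvpvspvp, vsvs, vsvspppp, vsvspss, vsvspssv, vsvsssvps, vsvssvvssp, vsvsv, vsvsvss, vsvsvvvpps, vsvvp, vsvvsvvv): 53 nodes
Sum: 53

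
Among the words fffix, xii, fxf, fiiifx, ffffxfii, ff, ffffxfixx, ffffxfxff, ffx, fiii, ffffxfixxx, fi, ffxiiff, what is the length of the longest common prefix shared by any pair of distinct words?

9

The deepest shared node is where two words last agree before diverging.
"ffffxfixx" and "ffffxfixxx" agree on "ffffxfixx" (9 characters) before diverging; nothing deeper is shared.
Longest shared-prefix length: 9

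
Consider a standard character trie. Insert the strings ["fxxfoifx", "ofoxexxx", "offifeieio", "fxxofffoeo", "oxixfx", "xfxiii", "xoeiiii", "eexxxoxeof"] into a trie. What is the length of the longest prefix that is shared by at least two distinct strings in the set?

The deepest shared node is where two words last agree before diverging.
"fxxfoifx" and "fxxofffoeo" agree on "fxx" (3 characters) before diverging; nothing deeper is shared.
Longest shared-prefix length: 3

3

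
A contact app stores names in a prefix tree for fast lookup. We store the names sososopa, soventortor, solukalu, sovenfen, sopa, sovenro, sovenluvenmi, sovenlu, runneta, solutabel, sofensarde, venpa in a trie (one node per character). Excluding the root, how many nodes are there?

Count nodes per top-level branch (shared prefixes stored once):
  'r'-branch (runneta): 7 nodes
  's'-branch (sofensarde, solukalu, solutabel, sopa, sososopa, sovenfen, sovenlu, sovenluvenmi, sovenro, soventortor): 50 nodes
  'v'-branch (venpa): 5 nodes
Sum: 62

62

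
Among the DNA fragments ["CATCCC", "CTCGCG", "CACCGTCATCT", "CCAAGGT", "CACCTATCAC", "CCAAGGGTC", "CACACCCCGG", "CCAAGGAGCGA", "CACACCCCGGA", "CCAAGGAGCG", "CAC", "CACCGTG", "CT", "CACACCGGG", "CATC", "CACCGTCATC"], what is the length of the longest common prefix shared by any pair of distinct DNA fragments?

Look for the deepest trie node that still has at least two words in its subtree.
e.g. "CACACCCCGG" and "CACACCCCGGA" share the prefix "CACACCCCGG" of length 10; no pair shares a longer one.
Longest shared-prefix length: 10

10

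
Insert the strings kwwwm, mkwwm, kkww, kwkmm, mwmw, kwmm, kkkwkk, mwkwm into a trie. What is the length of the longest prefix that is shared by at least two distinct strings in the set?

2

The deepest shared node is where two words last agree before diverging.
e.g. "kkkwkk" and "kkww" share the prefix "kk" of length 2; no pair shares a longer one.
Longest shared-prefix length: 2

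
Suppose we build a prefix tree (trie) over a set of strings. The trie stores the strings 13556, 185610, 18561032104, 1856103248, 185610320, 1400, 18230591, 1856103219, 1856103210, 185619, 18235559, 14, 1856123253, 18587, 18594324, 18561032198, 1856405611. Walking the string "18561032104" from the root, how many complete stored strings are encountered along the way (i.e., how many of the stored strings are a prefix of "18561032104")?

Traverse "18561032104" character by character; count nodes along the way that are marked as word ends.
Prefixes of the query that are stored words: "185610", "1856103210", "18561032104"
Count: 3

3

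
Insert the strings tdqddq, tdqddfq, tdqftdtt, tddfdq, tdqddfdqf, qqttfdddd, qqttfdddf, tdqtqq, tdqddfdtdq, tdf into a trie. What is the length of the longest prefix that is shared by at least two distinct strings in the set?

Equivalently: take the maximum, over all pairs, of their longest common prefix length.
"qqttfdddd" and "qqttfdddf" agree on "qqttfddd" (8 characters) before diverging; nothing deeper is shared.
Longest shared-prefix length: 8

8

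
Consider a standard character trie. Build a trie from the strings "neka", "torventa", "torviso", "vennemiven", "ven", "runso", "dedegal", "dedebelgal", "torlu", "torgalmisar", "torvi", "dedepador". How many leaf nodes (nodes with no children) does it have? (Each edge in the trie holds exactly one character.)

10

A leaf is a node with no children — equivalently, the end of a word that is not a proper prefix of any other stored word.
Those words: "dedebelgal", "dedegal", "dedepador", "neka", "runso", "torgalmisar", "torlu", "torventa", "torviso", "vennemiven"
Leaf count: 10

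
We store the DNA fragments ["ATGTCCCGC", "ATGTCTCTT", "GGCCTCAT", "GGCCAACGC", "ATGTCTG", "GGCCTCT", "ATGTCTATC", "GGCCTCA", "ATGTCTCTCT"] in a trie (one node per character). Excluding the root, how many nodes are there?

33

Trie structure (* marks end of a word):
(root)
├─ A
│  └─ T
│     └─ G
│        └─ T
│           └─ C
│              ├─ C
│              │  └─ C
│              │     └─ G
│              │        └─ C *
│              └─ T
│                 ├─ A
│                 │  └─ T
│                 │     └─ C *
│                 ├─ C
│                 │  └─ T
│                 │     ├─ C
│                 │     │  └─ T *
│                 │     └─ T *
│                 └─ G *
└─ G
   └─ G
      └─ C
         └─ C
            ├─ A
            │  └─ A
            │     └─ C
            │        └─ G
            │           └─ C *
            └─ T
               └─ C
                  ├─ A *
                  │  └─ T *
                  └─ T *
Counting every labelled node above: 33.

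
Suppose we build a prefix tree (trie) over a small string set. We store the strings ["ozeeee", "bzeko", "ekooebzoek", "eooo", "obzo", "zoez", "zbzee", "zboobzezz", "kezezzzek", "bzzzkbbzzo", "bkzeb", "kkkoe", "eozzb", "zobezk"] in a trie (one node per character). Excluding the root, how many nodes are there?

Count nodes per top-level branch (shared prefixes stored once):
  'b'-branch (bkzeb, bzeko, bzzzkbbzzo): 17 nodes
  'e'-branch (ekooebzoek, eooo, eozzb): 16 nodes
  'k'-branch (kezezzzek, kkkoe): 13 nodes
  'o'-branch (obzo, ozeeee): 9 nodes
  'z'-branch (zboobzezz, zbzee, zobezk, zoez): 19 nodes
Sum: 74

74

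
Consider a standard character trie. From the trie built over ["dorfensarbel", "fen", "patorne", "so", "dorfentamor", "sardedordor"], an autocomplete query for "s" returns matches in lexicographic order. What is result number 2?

so

Words with prefix "s", in lexicographic order: "sardedordor", "so"
Position 2: so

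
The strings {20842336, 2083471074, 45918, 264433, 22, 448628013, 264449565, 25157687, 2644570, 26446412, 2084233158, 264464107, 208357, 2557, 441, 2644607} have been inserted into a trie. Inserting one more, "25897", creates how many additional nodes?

3

The longest prefix of "25897" already in the trie is "25" (length 2).
So 5 − 2 = 3 new nodes.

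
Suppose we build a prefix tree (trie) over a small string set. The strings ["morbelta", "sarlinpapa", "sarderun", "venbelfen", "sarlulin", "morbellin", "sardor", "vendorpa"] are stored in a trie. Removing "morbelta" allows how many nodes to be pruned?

Walk "morbelta" from the leaf back toward the root, removing each node that no remaining word uses.
The suffix "ta" (2 nodes) is used only by "morbelta"; the node for "morbel" still has the child "l", so pruning stops there.
Nodes removed: 2

2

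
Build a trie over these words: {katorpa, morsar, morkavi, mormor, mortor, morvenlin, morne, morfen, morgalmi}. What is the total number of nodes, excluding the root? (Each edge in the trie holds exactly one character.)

Count nodes per top-level branch (shared prefixes stored once):
  'k'-branch (katorpa): 7 nodes
  'm'-branch (morfen, morgalmi, morkavi, mormor, morne, morsar, mortor, morvenlin): 32 nodes
Sum: 39

39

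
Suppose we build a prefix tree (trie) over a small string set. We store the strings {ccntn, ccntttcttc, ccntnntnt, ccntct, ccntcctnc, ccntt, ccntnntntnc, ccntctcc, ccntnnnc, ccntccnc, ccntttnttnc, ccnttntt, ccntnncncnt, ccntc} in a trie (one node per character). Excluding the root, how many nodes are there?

Insert word by word; a character creates a node only if that edge doesn't already exist:
  "ccntn" → 5 new (c, c, n, t, n)
  "ccntttcttc" → prefix "ccnt" already present; 6 new (t, t, c, t, t, c)
  "ccntnntnt" → prefix "ccntn" already present; 4 new (n, t, n, t)
  "ccntct" → prefix "ccnt" already present; 2 new (c, t)
  "ccntcctnc" → prefix "ccntc" already present; 4 new (c, t, n, c)
  "ccntt" → prefix "ccntt" already present; 0 new (none)
  "ccntnntntnc" → prefix "ccntnntnt" already present; 2 new (n, c)
  "ccntctcc" → prefix "ccntct" already present; 2 new (c, c)
  "ccntnnnc" → prefix "ccntnn" already present; 2 new (n, c)
  "ccntccnc" → prefix "ccntcc" already present; 2 new (n, c)
  "ccntttnttnc" → prefix "ccnttt" already present; 5 new (n, t, t, n, c)
  "ccnttntt" → prefix "ccntt" already present; 3 new (n, t, t)
  "ccntnncncnt" → prefix "ccntnn" already present; 5 new (c, n, c, n, t)
  "ccntc" → prefix "ccntc" already present; 0 new (none)
Total nodes = 5 + 6 + 4 + 2 + 4 + 0 + 2 + 2 + 2 + 2 + 5 + 3 + 5 + 0 = 42

42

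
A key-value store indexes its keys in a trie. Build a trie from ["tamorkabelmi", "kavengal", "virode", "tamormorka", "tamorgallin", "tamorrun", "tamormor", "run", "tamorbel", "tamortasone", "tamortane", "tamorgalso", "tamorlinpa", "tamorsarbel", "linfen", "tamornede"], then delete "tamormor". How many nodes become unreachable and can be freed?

0

Walk "tamormor" from the leaf back toward the root, removing each node that no remaining word uses.
Every node on "tamormor" is still needed (e.g. by "tamormorka"), so nothing is freed.
Nodes removed: 0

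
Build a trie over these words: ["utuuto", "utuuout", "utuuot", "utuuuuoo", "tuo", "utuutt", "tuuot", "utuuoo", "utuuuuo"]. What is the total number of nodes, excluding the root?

Trie structure (* marks end of a word):
(root)
├─ t
│  └─ u
│     ├─ o *
│     └─ u
│        └─ o
│           └─ t *
└─ u
   └─ t
      └─ u
         └─ u
            ├─ o
            │  ├─ o *
            │  ├─ t *
            │  └─ u
            │     └─ t *
            ├─ t
            │  ├─ o *
            │  └─ t *
            └─ u
               └─ u
                  └─ o *
                     └─ o *
Counting every labelled node above: 22.

22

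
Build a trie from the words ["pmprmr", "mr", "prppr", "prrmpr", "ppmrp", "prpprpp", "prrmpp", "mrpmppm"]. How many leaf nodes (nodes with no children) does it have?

Leaves are exactly the stored words that no other stored word extends.
Those words: "mrpmppm", "pmprmr", "ppmrp", "prpprpp", "prrmpp", "prrmpr"
Leaf count: 6

6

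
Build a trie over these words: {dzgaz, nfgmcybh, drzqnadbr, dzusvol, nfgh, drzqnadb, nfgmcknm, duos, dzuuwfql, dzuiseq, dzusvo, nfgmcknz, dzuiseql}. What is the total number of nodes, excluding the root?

44

Count nodes per top-level branch (shared prefixes stored once):
  'd'-branch (drzqnadb, drzqnadbr, duos, dzgaz, dzuiseq, dzuiseql, dzusvo, dzusvol, dzuuwfql): 31 nodes
  'n'-branch (nfgh, nfgmcknm, nfgmcknz, nfgmcybh): 13 nodes
Sum: 44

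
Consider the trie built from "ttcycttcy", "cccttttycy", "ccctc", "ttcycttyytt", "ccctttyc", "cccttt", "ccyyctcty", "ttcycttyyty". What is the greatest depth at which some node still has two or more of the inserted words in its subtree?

10

Equivalently: take the maximum, over all pairs, of their longest common prefix length.
"ttcycttyytt" and "ttcycttyyty" agree on "ttcycttyyt" (10 characters) before diverging; nothing deeper is shared.
Longest shared-prefix length: 10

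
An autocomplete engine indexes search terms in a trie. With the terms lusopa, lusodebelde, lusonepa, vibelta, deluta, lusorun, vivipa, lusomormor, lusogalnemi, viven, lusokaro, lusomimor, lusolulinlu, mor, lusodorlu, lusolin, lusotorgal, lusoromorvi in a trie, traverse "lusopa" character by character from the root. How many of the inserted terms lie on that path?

Walk "lusopa" from the root; an end-of-word marker is hit whenever a stored word is a prefix of "lusopa".
Prefixes of the query that are stored words: "lusopa"
Count: 1

1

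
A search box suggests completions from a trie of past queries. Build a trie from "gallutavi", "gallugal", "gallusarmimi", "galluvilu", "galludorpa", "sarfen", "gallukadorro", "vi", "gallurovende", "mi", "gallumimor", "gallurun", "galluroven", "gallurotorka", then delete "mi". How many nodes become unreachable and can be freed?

2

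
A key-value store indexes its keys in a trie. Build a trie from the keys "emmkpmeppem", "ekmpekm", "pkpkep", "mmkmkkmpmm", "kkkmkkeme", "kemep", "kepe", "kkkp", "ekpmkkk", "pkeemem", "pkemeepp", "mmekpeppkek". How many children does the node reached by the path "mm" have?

2

Walk "mm" from the root, arriving at one node.
Distinct next characters after "mm": e, k.
That node has 2 child edges.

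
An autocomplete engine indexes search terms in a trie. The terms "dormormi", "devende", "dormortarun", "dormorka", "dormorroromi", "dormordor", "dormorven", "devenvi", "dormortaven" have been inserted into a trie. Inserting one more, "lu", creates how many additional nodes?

2

Nothing in the trie begins with "l"; the whole of "lu" is new.
2 − 0 = 2 new nodes.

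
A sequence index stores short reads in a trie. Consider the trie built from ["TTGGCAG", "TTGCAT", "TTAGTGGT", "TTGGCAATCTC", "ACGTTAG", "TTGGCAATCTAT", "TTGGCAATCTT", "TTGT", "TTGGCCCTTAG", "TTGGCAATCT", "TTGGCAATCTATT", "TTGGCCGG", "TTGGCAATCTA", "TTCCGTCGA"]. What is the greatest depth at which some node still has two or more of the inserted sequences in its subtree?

Equivalently: take the maximum, over all pairs, of their longest common prefix length.
"TTGGCAATCTAT" and "TTGGCAATCTATT" agree on "TTGGCAATCTAT" (12 characters) before diverging; nothing deeper is shared.
Longest shared-prefix length: 12

12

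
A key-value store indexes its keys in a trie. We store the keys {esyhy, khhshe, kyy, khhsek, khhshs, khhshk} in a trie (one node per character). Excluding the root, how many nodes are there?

17

Count nodes per top-level branch (shared prefixes stored once):
  'e'-branch (esyhy): 5 nodes
  'k'-branch (khhsek, khhshe, khhshk, khhshs, kyy): 12 nodes
Sum: 17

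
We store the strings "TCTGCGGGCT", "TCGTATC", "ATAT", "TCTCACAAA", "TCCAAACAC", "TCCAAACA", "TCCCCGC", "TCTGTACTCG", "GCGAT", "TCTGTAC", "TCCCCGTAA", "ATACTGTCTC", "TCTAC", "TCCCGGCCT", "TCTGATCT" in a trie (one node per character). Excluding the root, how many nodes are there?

68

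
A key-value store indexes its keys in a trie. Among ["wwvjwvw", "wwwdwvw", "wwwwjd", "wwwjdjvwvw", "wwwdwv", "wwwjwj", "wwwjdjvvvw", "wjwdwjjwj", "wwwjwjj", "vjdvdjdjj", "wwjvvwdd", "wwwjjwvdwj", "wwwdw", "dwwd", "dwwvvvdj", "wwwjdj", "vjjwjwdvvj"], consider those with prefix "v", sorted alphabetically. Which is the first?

Words with prefix "v", in lexicographic order: "vjdvdjdjj", "vjjwjwdvvj"
Position 1: vjdvdjdjj

vjdvdjdjj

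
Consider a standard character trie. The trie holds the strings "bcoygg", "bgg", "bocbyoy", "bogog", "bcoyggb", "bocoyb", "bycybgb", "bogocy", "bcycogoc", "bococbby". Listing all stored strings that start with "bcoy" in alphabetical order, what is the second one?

Words with prefix "bcoy", in lexicographic order: "bcoygg", "bcoyggb"
Position 2: bcoyggb

bcoyggb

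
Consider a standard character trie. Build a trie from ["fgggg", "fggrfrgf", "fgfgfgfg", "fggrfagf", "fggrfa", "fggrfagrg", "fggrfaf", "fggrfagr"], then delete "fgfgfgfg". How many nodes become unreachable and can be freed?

6

A node on "fgfgfgfg"'s path can go only if nothing else ends at it or branches off below it.
The suffix "fgfgfg" (6 nodes) is used only by "fgfgfgfg"; the node for "fg" still has the child "g", so pruning stops there.
Nodes removed: 6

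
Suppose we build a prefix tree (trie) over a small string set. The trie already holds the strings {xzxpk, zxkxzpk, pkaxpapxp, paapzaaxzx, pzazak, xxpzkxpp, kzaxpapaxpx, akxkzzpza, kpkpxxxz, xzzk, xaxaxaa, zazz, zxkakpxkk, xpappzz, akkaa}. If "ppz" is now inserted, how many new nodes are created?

The longest prefix of "ppz" already in the trie is "p" (length 1).
So 3 − 1 = 2 new nodes.

2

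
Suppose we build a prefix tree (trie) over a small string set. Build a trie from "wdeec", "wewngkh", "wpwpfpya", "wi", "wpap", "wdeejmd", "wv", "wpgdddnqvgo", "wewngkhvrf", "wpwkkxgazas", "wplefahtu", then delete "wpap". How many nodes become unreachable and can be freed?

2

Walk "wpap" from the leaf back toward the root, removing each node that no remaining word uses.
The suffix "ap" (2 nodes) is used only by "wpap"; the node for "wp" still has the child "w", so pruning stops there.
Nodes removed: 2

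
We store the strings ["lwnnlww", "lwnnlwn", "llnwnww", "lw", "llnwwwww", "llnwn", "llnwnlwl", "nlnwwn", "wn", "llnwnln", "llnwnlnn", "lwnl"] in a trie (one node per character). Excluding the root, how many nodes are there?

Trie structure (* marks end of a word):
(root)
├─ l
│  ├─ l
│  │  └─ n
│  │     └─ w
│  │        ├─ n *
│  │        │  ├─ l
│  │        │  │  ├─ n *
│  │        │  │  │  └─ n *
│  │        │  │  └─ w
│  │        │  │     └─ l *
│  │        │  └─ w
│  │        │     └─ w *
│  │        └─ w
│  │           └─ w
│  │              └─ w
│  │                 └─ w *
│  └─ w *
│     └─ n
│        ├─ l *
│        └─ n
│           └─ l
│              └─ w
│                 ├─ n *
│                 └─ w *
├─ n
│  └─ l
│     └─ n
│        └─ w
│           └─ w
│              └─ n *
└─ w
   └─ n *
Counting every labelled node above: 32.

32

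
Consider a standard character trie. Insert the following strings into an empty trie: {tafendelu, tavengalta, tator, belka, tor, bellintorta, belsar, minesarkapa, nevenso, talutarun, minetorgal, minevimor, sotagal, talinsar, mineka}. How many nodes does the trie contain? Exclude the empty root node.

88

For each word, the new-node count is its length minus the longest prefix already in the trie:
  "tafendelu" → 9 new (t, a, f, e, n, d, e, l, u)
  "tavengalta" → prefix "ta" already present; 8 new (v, e, n, g, a, l, t, a)
  "tator" → prefix "ta" already present; 3 new (t, o, r)
  "belka" → 5 new (b, e, l, k, a)
  "tor" → prefix "t" already present; 2 new (o, r)
  "bellintorta" → prefix "bel" already present; 8 new (l, i, n, t, o, r, t, a)
  "belsar" → prefix "bel" already present; 3 new (s, a, r)
  "minesarkapa" → 11 new (m, i, n, e, s, a, r, k, a, p, a)
  "nevenso" → 7 new (n, e, v, e, n, s, o)
  "talutarun" → prefix "ta" already present; 7 new (l, u, t, a, r, u, n)
  "minetorgal" → prefix "mine" already present; 6 new (t, o, r, g, a, l)
  "minevimor" → prefix "mine" already present; 5 new (v, i, m, o, r)
  "sotagal" → 7 new (s, o, t, a, g, a, l)
  "talinsar" → prefix "tal" already present; 5 new (i, n, s, a, r)
  "mineka" → prefix "mine" already present; 2 new (k, a)
Total nodes = 9 + 8 + 3 + 5 + 2 + 8 + 3 + 11 + 7 + 7 + 6 + 5 + 7 + 5 + 2 = 88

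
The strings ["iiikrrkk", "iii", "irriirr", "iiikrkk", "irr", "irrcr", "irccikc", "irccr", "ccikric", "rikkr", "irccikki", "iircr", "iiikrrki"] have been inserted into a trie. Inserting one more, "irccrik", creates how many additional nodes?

The longest prefix of "irccrik" already in the trie is "irccr" (length 5).
Each of the 2 remaining characters creates one node.

2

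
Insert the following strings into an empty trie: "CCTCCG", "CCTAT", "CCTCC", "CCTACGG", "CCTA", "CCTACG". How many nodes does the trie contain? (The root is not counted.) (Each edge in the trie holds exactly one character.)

11

Trace insertions, counting only characters that open a new branch:
  "CCTCCG" → 6 new (C, C, T, C, C, G)
  "CCTAT" → prefix "CCT" already present; 2 new (A, T)
  "CCTCC" → prefix "CCTCC" already present; 0 new (none)
  "CCTACGG" → prefix "CCTA" already present; 3 new (C, G, G)
  "CCTA" → prefix "CCTA" already present; 0 new (none)
  "CCTACG" → prefix "CCTACG" already present; 0 new (none)
Total nodes = 6 + 2 + 0 + 3 + 0 + 0 = 11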